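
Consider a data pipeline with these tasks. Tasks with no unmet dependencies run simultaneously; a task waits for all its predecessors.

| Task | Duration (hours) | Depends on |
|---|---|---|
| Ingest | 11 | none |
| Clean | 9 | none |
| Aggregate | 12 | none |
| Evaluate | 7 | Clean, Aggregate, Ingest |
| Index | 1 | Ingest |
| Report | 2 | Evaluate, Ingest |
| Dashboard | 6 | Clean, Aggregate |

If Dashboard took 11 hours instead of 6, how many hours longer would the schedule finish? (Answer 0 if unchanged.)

2

As given, the longest chain is Aggregate→Evaluate→Report = 12+7+2 = 21, so the finish is 21 hours.
The longest path through Dashboard is only 18 hours, so Dashboard has float 3.
Now Aggregate→Dashboard = 12+11 = 23 is longest, so the finish becomes 23 hours.
Change in finish: 23 − 21 = +2 hours.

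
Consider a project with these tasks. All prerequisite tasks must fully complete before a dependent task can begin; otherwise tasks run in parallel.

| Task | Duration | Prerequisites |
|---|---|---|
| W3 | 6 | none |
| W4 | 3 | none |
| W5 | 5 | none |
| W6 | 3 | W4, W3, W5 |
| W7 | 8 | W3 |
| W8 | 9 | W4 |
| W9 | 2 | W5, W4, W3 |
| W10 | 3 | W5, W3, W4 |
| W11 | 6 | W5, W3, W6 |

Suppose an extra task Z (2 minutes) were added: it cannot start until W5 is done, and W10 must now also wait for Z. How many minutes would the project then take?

15

Originally the project takes 15 minutes.
With Z inserted, W10 now waits for max(W5, W3, W4, Z).
New critical path: W3→W6→W11 = 6+3+6 = 15 ⇒ 15 minutes.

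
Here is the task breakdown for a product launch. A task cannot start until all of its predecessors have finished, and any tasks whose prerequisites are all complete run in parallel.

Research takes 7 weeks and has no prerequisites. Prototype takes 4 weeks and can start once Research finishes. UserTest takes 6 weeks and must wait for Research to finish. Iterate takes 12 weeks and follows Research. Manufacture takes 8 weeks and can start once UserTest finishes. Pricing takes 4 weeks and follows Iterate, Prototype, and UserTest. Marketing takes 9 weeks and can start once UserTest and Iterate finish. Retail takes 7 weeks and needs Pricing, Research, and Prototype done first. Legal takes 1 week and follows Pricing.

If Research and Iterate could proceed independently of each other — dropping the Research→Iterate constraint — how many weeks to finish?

24

Original critical path: Research→Iterate→Pricing→Retail = 7+12+4+7 = 30 ⇒ 30 weeks.
Without Research→Iterate, Iterate's earliest start moves from 7 to 0.
New critical path: Research→UserTest→Pricing→Retail = 7+6+4+7 = 24 ⇒ 24 weeks.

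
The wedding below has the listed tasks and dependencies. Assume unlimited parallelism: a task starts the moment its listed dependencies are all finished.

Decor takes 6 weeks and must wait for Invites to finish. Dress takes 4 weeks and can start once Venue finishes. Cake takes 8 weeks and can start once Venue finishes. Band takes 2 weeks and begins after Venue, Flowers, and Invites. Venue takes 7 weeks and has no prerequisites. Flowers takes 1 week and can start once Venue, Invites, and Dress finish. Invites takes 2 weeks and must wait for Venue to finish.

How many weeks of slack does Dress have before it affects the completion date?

1

Venue→Invites→Decor = 7+2+6 = 15 sets the makespan at 15 weeks.
The longest chain containing Dress totals 14 weeks.
Float = 15 − 14 = 1.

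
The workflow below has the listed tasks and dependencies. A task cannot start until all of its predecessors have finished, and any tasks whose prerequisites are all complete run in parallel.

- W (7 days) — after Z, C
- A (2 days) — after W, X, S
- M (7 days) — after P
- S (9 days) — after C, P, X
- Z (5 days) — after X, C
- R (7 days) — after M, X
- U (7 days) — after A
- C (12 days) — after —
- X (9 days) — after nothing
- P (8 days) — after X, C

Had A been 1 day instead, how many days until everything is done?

37

The binding path is C→P→S→A→U = 12+8+9+2+7 = 38; finish at 38 days.
Since A is critical, the -1 change carries straight to that chain (now 37 days).
No other chain overtakes it, so the finish is 37 days.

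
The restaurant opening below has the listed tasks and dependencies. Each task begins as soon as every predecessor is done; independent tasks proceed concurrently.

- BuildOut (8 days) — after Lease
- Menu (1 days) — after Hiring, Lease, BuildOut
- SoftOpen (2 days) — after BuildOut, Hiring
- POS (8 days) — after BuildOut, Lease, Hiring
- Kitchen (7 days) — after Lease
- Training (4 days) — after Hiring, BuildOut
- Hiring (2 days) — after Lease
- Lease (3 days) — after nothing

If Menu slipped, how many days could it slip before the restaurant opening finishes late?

Lease→BuildOut→POS = 3+8+8 = 19 sets the makespan at 19 days.
Longest path through Menu: 12 days (earliest finish 12, latest finish 19).
Float = 19 − 12 = 7.

7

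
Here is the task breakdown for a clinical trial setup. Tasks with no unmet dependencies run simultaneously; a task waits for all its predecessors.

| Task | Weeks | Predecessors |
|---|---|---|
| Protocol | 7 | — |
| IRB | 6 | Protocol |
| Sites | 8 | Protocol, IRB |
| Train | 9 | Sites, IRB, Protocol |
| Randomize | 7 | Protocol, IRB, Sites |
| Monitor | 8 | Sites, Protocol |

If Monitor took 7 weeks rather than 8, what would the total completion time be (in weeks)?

30

Critical path before the change: Protocol→IRB→Sites→Train = 7+6+8+9 = 30 giving 30 weeks.
The longest path through Monitor is only 29 weeks, so Monitor has float 1.
The critical path is still Protocol→IRB→Sites→Train; finish is now 30 weeks.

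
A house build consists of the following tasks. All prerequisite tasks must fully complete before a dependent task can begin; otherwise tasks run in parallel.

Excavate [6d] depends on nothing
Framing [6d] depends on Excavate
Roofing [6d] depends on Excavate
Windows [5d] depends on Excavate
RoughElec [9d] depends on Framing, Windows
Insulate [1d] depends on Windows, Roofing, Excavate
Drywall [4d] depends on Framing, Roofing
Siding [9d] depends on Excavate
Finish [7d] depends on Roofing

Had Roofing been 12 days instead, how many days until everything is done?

25

The binding path is Excavate→Framing→RoughElec = 6+6+9 = 21; finish at 21 days.
Roofing has 2 days of float (longest path through it is 19).
The binding chain switches to Excavate→Roofing→Finish = 6+12+7 = 25; finish 25 days.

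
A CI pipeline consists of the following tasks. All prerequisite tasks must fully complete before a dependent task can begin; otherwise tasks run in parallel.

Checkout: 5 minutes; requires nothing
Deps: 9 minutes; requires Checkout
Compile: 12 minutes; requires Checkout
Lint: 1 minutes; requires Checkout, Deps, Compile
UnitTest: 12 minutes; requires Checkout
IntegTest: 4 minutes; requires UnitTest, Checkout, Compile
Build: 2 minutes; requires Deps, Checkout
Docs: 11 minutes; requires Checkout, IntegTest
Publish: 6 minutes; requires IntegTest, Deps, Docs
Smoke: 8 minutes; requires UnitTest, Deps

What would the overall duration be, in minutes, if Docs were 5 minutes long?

Critical path before the change: Checkout→Compile→IntegTest→Docs→Publish = 5+12+4+11+6 = 38 giving 38 minutes.
Since Docs is critical, the -6 change carries straight to that chain (now 32 minutes).
That remains the longest chain; total 32 minutes.

32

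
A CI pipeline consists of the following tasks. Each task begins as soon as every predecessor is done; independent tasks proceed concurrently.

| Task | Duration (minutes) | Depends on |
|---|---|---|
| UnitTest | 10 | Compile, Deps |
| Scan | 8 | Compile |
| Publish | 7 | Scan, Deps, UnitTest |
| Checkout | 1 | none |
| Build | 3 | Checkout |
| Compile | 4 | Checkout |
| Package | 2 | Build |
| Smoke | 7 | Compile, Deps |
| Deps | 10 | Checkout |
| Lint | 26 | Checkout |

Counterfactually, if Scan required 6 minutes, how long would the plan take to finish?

Actual critical path: Checkout→Deps→UnitTest→Publish = 1+10+10+7 = 28 ⇒ 28 minutes.
The longest path through Scan is only 20 minutes, so Scan has float 8.
No other chain overtakes it, so the finish is 28 minutes.

28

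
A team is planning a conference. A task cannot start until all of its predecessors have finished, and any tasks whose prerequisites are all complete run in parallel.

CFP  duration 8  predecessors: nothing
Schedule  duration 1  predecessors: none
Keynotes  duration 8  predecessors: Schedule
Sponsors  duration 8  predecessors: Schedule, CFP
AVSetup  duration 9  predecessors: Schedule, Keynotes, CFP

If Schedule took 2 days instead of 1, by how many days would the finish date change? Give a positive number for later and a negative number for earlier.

Actual critical path: Schedule→Keynotes→AVSetup = 1+8+9 = 18 ⇒ 18 days.
Schedule is on the critical path; changing it to 2 makes that path 19 days.
The critical path is still Schedule→Keynotes→AVSetup; finish is now 19 days.
Change in finish: 19 − 18 = +1 days.

1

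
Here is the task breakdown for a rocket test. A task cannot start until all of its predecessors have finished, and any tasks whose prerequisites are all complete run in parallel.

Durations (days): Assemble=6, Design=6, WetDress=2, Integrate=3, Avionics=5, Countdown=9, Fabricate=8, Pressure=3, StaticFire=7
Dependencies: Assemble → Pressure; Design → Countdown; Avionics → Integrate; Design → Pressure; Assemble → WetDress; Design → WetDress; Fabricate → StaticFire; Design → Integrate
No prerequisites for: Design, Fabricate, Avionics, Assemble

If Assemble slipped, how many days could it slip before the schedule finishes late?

Design→Countdown = 6+9 = 15 sets the makespan at 15 days.
The longest chain containing Assemble totals 9 days.
Slack of Assemble = 6 − 0 = 6 days.

6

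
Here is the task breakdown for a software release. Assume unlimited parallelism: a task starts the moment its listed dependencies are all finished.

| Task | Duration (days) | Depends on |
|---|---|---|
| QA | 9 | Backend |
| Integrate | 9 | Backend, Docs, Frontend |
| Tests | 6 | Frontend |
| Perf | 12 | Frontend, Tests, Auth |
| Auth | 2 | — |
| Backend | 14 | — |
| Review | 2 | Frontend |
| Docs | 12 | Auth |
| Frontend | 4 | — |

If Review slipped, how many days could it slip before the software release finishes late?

17

The longest chain is Backend→QA = 14+9 = 23; overall finish 23 days.
Review finishes as early as 6 and must finish by 23.
Slack of Review = 21 − 4 = 17 days.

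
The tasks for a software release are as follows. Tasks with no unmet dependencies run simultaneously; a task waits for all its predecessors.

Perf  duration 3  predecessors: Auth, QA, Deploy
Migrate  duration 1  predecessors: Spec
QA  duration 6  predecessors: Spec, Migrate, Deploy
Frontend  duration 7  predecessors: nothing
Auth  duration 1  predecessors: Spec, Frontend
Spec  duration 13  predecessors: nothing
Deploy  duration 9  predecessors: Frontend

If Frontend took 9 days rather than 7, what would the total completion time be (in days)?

27

Actual critical path: Frontend→Deploy→QA→Perf = 7+9+6+3 = 25 ⇒ 25 days.
Frontend is on the critical path; changing it to 9 makes that path 27 days.
The critical path is still Frontend→Deploy→QA→Perf; finish is now 27 days.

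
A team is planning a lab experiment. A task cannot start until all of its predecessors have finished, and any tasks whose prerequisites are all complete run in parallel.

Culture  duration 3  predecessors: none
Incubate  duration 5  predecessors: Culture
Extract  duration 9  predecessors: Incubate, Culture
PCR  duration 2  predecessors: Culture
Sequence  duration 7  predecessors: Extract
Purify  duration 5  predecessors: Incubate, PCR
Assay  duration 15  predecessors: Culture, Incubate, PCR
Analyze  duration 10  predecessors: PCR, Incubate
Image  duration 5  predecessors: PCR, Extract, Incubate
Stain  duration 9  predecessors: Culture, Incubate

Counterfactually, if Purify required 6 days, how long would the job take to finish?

Critical path before the change: Culture→Incubate→Extract→Sequence = 3+5+9+7 = 24 giving 24 days.
The longest path through Purify is only 13 days, so Purify has float 11.
No other chain overtakes it, so the finish is 24 days.

24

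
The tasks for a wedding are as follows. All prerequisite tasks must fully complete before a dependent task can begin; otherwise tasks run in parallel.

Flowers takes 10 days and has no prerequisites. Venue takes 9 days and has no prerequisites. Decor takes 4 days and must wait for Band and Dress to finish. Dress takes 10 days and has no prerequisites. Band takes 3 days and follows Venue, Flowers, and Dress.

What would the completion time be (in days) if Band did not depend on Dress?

17

Before: longest chain Dress→Band→Decor = 10+3+4 = 17, finish 17.
Dropping Dress→Band doesn't change Band's earliest start (10); another predecessor still binds.
After: Flowers→Band→Decor = 10+3+4 = 17 → 17 days.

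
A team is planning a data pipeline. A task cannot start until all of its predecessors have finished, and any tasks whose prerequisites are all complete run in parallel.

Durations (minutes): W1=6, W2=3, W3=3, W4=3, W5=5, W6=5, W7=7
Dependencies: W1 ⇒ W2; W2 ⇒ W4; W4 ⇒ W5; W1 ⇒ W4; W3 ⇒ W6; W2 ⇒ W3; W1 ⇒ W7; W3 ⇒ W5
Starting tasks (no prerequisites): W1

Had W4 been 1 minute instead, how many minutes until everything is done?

17

Critical path before the change: W1→W2→W4→W5 = 6+3+3+5 = 17 giving 17 minutes.
W4 is on the critical path; changing it to 1 makes that path 15 minutes.
Now W1→W2→W3→W5 = 6+3+3+5 = 17 is longest, so the finish becomes 17 minutes.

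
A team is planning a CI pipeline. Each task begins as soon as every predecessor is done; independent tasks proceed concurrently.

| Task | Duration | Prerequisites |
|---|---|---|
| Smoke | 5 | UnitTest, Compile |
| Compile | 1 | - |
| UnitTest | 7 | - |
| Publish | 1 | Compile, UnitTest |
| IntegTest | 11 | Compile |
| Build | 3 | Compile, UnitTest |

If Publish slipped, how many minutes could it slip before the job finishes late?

Critical path: Compile→IntegTest = 1+11 = 12, so the finish is 12 minutes.
Publish finishes as early as 8 and must finish by 12.
Float = 12 − 8 = 4.

4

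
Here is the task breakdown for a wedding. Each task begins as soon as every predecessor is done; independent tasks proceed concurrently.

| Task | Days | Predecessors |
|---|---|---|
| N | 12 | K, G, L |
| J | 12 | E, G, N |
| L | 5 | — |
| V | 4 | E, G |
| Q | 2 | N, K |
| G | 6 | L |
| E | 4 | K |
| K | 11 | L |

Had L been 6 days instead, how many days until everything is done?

41

As given, the longest chain is L→K→N→J = 5+11+12+12 = 40, so the finish is 40 days.
L lies on that path, so at 6 days the path becomes 41 days.
That remains the longest chain; total 41 days.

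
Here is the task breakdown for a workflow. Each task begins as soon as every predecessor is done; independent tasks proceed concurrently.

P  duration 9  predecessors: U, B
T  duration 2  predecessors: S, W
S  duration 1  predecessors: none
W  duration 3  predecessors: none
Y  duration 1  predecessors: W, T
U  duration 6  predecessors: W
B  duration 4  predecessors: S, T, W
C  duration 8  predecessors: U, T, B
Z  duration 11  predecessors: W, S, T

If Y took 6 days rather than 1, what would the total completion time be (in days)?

18

Critical path before the change: W→T→B→P = 3+2+4+9 = 18 giving 18 days.
Y is off the critical path — its longest chain is 6 days, giving 12 of slack.
No other chain overtakes it, so the finish is 18 days.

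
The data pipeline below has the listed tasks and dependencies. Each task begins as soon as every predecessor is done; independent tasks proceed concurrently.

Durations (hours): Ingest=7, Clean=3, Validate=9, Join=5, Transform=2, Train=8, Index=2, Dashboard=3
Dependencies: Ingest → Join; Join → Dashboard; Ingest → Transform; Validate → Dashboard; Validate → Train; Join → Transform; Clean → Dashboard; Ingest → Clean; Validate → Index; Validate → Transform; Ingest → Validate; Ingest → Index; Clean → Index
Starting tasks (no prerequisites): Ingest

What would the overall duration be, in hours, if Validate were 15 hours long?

As given, the longest chain is Ingest→Validate→Train = 7+9+8 = 24, so the finish is 24 hours.
Since Validate is critical, the +6 change carries straight to that chain (now 30 hours).
That remains the longest chain; total 30 hours.

30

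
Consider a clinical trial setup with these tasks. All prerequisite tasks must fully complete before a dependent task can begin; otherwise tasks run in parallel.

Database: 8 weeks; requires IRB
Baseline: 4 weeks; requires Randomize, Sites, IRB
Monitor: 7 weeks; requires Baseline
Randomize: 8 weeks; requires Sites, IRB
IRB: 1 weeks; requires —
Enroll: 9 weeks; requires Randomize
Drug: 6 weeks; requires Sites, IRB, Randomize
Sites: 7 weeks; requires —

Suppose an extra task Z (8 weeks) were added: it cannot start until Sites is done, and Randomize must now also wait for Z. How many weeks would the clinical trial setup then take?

34

Originally the clinical trial setup takes 26 weeks.
With Z inserted, Randomize now waits for max(Sites, IRB, Z).
New critical path: Sites→Z→Randomize→Baseline→Monitor = 7+8+8+4+7 = 34 ⇒ 34 weeks.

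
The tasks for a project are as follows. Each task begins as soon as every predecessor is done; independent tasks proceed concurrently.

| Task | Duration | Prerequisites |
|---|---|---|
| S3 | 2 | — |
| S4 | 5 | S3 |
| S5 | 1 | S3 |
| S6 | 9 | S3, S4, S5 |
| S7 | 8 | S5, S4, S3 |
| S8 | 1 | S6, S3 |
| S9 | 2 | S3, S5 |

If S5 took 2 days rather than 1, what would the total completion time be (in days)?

17

Baseline: S3→S4→S6→S8 = 2+5+9+1 = 17 → 17 days.
S5 is off the critical path — its longest chain is 13 days, giving 4 of slack.
The critical path is still S3→S4→S6→S8; finish is now 17 days.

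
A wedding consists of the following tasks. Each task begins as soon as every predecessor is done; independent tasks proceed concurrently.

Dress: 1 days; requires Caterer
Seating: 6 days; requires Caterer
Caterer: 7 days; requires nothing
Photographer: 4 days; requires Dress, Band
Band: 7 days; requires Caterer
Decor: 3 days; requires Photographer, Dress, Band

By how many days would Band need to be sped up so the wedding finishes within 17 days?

Current finish: 21 days; target: 17.
Band is on every critical path, so each day cut from Band cuts the finish by one (this holds down to a finish of 15).
Need 21 − 17 = 4 days off Band → Band becomes 3 days, finish becomes 17.

4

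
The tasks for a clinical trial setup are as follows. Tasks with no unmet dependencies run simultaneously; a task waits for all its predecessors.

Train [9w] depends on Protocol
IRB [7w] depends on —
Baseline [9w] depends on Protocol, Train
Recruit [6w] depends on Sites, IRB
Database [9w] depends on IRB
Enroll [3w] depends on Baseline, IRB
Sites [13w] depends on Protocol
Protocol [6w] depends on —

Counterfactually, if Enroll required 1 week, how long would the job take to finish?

Actual critical path: Protocol→Train→Baseline→Enroll = 6+9+9+3 = 27 ⇒ 27 weeks.
Enroll lies on that path, so at 1 week the path becomes 25 weeks.
Now Protocol→Sites→Recruit = 6+13+6 = 25 is longest, so the finish becomes 25 weeks.

25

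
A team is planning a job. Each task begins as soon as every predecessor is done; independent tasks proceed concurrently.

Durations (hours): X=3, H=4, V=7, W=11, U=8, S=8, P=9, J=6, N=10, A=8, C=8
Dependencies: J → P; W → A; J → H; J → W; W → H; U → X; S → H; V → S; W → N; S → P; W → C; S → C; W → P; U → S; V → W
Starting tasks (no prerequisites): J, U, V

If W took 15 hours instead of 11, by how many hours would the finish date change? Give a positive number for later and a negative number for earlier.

The binding path is V→W→N = 7+11+10 = 28; finish at 28 hours.
W lies on that path, so at 15 hours the path becomes 32 hours.
That remains the longest chain; total 32 hours.
Change in finish: 32 − 28 = +4 hours.

4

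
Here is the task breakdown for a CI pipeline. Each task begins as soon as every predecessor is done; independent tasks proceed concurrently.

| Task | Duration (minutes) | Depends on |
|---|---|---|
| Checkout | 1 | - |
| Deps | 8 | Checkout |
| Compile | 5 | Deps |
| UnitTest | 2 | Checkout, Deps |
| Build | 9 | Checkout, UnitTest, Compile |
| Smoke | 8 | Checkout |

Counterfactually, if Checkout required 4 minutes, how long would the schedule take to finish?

26

Actual critical path: Checkout→Deps→Compile→Build = 1+8+5+9 = 23 ⇒ 23 minutes.
Checkout lies on that path, so at 4 minutes the path becomes 26 minutes.
That remains the longest chain; total 26 minutes.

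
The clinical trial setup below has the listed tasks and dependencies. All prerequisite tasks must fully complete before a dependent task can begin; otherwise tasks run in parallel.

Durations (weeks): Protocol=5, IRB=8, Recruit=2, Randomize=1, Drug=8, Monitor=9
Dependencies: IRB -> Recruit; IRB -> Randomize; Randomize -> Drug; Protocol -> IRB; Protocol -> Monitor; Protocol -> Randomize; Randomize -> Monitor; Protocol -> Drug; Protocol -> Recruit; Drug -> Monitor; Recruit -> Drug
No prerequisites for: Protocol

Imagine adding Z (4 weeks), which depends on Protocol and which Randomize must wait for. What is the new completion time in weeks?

32

Originally the schedule takes 32 weeks.
With Z inserted, Randomize now waits for max(IRB, Protocol, Z).
New critical path: Protocol→IRB→Recruit→Drug→Monitor = 5+8+2+8+9 = 32 ⇒ 32 weeks.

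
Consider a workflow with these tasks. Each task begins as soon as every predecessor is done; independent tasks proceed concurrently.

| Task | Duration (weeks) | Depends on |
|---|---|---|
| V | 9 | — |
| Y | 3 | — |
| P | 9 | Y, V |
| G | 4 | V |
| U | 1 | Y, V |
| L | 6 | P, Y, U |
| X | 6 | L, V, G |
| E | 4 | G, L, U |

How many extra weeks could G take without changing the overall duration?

V→P→L→X = 9+9+6+6 = 30 sets the makespan at 30 weeks.
Longest path through G: 19 weeks (earliest finish 13, latest finish 24).
So G can slip 24 − 13 = 11 weeks.

11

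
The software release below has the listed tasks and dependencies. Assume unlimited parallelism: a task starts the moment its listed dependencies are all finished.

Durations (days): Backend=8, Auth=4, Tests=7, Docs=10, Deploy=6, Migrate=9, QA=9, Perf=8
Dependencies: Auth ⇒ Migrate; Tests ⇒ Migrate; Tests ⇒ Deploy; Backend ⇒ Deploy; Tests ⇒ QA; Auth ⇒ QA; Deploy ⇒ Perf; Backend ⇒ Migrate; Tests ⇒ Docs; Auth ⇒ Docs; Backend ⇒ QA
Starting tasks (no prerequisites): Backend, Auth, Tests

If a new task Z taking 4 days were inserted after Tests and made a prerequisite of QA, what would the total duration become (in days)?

Originally the plan takes 22 days.
With Z inserted, QA now waits for max(Auth, Backend, Tests, Z).
New critical path: Backend→Deploy→Perf = 8+6+8 = 22 ⇒ 22 days.

22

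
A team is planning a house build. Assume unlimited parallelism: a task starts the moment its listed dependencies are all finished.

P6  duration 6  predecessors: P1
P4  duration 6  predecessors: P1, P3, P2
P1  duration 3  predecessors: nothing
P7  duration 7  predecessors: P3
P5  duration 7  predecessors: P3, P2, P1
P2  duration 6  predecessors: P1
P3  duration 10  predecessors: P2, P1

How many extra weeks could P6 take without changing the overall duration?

17

P1→P2→P3→P5 = 3+6+10+7 = 26 sets the makespan at 26 weeks.
P6 finishes as early as 9 and must finish by 26.
Float = 26 − 9 = 17.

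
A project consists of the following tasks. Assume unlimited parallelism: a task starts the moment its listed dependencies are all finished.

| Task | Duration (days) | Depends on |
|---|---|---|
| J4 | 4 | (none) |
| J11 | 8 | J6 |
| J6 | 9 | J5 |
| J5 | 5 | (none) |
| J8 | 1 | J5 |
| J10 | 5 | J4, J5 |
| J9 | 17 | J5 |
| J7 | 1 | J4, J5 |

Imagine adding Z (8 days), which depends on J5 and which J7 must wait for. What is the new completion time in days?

22

Originally the plan takes 22 days.
With Z inserted, J7 now waits for max(J4, J5, Z).
New critical path: J5→J6→J11 = 5+9+8 = 22 ⇒ 22 days.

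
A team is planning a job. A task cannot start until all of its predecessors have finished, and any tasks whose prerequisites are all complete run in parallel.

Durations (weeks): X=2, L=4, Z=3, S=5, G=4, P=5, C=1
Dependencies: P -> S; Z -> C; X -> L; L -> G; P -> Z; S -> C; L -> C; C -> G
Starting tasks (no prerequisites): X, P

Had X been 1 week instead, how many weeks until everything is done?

15

Critical path before the change: P→S→C→G = 5+5+1+4 = 15 giving 15 weeks.
X has 4 weeks of float (longest path through it is 11).
The critical path is still P→S→C→G; finish is now 15 weeks.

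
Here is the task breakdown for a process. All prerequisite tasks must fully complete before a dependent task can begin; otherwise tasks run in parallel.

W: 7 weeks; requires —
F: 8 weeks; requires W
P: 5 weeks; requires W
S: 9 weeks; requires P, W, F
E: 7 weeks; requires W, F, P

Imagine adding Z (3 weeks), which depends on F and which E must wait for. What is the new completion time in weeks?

Originally the job takes 24 weeks.
With Z inserted, E now waits for max(W, F, P, Z).
New critical path: W→F→Z→E = 7+8+3+7 = 25 ⇒ 25 weeks.

25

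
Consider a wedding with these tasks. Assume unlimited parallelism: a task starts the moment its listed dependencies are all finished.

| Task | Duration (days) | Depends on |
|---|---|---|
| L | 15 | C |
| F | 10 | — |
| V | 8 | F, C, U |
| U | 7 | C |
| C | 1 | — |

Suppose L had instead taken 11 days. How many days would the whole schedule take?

The binding path is F→V = 10+8 = 18; finish at 18 days.
L is off the critical path — its longest chain is 16 days, giving 2 of slack.
No other chain overtakes it, so the finish is 18 days.

18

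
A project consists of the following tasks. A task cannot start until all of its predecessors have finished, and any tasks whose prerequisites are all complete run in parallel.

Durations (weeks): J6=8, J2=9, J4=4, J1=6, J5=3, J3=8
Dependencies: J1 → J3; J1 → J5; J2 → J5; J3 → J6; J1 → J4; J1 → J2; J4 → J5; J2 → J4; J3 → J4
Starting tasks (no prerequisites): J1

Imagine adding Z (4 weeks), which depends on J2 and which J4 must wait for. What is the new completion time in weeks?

26

Originally the plan takes 22 weeks.
With Z inserted, J4 now waits for max(J1, J2, J3, Z).
New critical path: J1→J2→Z→J4→J5 = 6+9+4+4+3 = 26 ⇒ 26 weeks.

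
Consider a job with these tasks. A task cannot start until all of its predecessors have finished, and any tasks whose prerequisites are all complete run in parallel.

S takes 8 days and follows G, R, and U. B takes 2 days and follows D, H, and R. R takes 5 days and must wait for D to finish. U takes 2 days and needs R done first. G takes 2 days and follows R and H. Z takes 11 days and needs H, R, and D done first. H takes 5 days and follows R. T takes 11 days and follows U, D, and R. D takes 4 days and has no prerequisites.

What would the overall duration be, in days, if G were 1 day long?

25

As given, the longest chain is D→R→H→Z = 4+5+5+11 = 25, so the finish is 25 days.
The longest path through G is only 24 days, so G has float 1.
The critical path is still D→R→H→Z; finish is now 25 days.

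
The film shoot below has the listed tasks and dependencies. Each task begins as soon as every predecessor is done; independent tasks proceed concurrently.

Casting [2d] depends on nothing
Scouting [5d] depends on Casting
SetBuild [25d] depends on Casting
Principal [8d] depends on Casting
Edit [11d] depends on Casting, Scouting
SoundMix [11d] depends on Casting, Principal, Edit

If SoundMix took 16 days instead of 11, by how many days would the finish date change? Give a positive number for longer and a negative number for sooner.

5

Actual critical path: Casting→Scouting→Edit→SoundMix = 2+5+11+11 = 29 ⇒ 29 days.
SoundMix lies on that path, so at 16 days the path becomes 34 days.
The critical path is still Casting→Scouting→Edit→SoundMix; finish is now 34 days.
Change in finish: 34 − 29 = +5 days.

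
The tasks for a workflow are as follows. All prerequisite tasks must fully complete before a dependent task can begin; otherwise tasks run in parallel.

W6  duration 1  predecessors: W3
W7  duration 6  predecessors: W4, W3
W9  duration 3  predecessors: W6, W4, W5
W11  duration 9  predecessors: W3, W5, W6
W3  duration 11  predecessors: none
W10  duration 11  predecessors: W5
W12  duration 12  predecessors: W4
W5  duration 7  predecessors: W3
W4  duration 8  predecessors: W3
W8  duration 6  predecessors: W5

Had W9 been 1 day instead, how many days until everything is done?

As given, the longest chain is W3→W4→W12 = 11+8+12 = 31, so the finish is 31 days.
W9 is off the critical path — its longest chain is 22 days, giving 9 of slack.
That remains the longest chain; total 31 days.

31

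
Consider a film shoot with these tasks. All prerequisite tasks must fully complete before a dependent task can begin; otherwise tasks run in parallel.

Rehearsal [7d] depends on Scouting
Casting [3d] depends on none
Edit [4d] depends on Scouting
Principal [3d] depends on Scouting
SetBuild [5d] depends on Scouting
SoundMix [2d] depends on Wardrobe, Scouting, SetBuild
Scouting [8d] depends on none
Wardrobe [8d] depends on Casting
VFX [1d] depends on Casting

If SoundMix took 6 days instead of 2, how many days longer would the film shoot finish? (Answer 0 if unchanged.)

4

The binding path is Scouting→SetBuild→SoundMix = 8+5+2 = 15; finish at 15 days.
SoundMix is on the critical path; changing it to 6 makes that path 19 days.
That remains the longest chain; total 19 days.
Change in finish: 19 − 15 = +4 days.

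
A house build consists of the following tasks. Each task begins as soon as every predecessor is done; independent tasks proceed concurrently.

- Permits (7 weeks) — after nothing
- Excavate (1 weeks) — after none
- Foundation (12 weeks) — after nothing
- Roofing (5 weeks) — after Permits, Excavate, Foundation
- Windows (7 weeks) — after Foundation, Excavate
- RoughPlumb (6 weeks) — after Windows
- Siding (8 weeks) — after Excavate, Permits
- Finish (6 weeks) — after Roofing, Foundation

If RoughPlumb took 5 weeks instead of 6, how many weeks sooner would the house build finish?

Critical path before the change: Foundation→Windows→RoughPlumb = 12+7+6 = 25 giving 25 weeks.
RoughPlumb lies on that path, so at 5 weeks the path becomes 24 weeks.
That remains the longest chain; total 24 weeks.
Change in finish: 24 − 25 = -1 weeks.

1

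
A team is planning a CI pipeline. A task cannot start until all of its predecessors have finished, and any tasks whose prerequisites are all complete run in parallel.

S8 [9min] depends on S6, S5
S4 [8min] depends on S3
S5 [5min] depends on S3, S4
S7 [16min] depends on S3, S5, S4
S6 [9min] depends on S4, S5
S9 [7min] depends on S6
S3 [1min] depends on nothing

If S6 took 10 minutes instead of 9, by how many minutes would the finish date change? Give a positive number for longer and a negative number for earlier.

1

Actual critical path: S3→S4→S5→S6→S8 = 1+8+5+9+9 = 32 ⇒ 32 minutes.
S6 lies on that path, so at 10 minutes the path becomes 33 minutes.
No other chain overtakes it, so the finish is 33 minutes.
Change in finish: 33 − 32 = +1 minutes.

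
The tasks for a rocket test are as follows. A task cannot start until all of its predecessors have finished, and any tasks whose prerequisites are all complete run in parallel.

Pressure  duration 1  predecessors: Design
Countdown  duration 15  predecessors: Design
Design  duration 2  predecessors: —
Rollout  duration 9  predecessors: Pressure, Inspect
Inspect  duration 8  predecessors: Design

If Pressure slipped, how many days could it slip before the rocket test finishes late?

The longest chain is Design→Inspect→Rollout = 2+8+9 = 19; overall finish 19 days.
Pressure finishes as early as 3 and must finish by 10.
Float = 19 − 12 = 7.

7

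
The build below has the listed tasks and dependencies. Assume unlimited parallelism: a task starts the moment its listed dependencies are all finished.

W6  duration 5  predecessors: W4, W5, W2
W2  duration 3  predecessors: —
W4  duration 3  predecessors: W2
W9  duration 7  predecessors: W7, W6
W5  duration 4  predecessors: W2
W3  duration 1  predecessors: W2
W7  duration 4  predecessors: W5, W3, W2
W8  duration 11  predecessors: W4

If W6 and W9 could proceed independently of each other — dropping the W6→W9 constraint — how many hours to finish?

Before: longest chain W2→W5→W6→W9 = 3+4+5+7 = 19, finish 19.
Without W6→W9, W9's earliest start moves from 12 to 11.
After: W2→W5→W7→W9 = 3+4+4+7 = 18 → 18 hours.

18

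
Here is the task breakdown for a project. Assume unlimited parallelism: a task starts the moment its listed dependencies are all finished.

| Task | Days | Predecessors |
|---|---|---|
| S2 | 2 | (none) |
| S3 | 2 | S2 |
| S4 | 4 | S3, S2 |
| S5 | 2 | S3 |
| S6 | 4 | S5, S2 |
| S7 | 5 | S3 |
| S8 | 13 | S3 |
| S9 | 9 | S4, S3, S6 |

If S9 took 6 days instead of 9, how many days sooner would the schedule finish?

Baseline: S2→S3→S5→S6→S9 = 2+2+2+4+9 = 19 → 19 days.
S9 is on the critical path; changing it to 6 makes that path 16 days.
The binding chain switches to S2→S3→S8 = 2+2+13 = 17; finish 17 days.
Change in finish: 17 − 19 = -2 days.

2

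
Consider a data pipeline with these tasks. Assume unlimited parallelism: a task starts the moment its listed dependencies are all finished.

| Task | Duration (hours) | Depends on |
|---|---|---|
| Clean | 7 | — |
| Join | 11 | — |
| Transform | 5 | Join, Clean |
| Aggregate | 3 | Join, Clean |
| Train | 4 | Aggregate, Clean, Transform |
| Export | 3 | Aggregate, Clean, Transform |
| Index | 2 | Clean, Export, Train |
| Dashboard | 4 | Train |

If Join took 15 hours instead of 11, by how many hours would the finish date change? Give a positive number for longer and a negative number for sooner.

4

As given, the longest chain is Join→Transform→Train→Dashboard = 11+5+4+4 = 24, so the finish is 24 hours.
Join lies on that path, so at 15 hours the path becomes 28 hours.
The critical path is still Join→Transform→Train→Dashboard; finish is now 28 hours.
Change in finish: 28 − 24 = +4 hours.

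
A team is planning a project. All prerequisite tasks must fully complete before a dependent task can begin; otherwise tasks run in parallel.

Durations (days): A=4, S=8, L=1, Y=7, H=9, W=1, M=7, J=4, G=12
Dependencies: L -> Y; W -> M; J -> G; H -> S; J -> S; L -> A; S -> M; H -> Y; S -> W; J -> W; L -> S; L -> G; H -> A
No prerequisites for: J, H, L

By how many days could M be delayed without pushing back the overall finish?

0

The longest chain is H→S→W→M = 9+8+1+7 = 25; overall finish 25 days.
Longest path through M: 25 days (earliest finish 25, latest finish 25).
Float = 25 − 25 = 0.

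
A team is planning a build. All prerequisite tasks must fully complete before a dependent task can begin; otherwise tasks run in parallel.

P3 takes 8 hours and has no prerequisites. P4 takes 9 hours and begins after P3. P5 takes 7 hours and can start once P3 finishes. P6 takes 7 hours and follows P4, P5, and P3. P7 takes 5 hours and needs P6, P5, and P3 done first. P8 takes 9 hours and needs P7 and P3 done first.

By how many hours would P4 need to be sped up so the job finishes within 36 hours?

2

Current finish: 38 hours; target: 36.
P4 is on every critical path, so each hour cut from P4 cuts the finish by one (this holds down to a finish of 36).
Need 38 − 36 = 2 hours off P4 → P4 becomes 7 hours, finish becomes 36.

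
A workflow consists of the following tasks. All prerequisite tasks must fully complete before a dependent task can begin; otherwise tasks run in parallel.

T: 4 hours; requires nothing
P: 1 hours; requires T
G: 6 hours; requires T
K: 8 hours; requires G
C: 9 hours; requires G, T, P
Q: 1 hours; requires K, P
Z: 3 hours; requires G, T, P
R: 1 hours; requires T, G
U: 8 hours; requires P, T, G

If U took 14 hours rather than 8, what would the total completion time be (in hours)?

Actual critical path: T→G→K→Q = 4+6+8+1 = 19 ⇒ 19 hours.
U has 1 hour of float (longest path through it is 18).
New critical path: T→G→U = 4+6+14 = 24 ⇒ 24 hours.

24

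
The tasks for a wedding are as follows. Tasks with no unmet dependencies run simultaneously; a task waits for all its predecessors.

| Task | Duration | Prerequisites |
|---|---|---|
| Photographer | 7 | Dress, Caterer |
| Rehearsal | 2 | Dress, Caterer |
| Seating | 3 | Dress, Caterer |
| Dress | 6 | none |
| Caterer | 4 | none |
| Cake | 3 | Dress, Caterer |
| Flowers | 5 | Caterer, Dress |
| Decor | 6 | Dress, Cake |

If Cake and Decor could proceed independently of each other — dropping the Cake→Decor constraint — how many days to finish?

Before: longest chain Dress→Cake→Decor = 6+3+6 = 15, finish 15.
Without Cake→Decor, Decor's earliest start moves from 9 to 6.
New critical path: Dress→Photographer = 6+7 = 13 ⇒ 13 days.

13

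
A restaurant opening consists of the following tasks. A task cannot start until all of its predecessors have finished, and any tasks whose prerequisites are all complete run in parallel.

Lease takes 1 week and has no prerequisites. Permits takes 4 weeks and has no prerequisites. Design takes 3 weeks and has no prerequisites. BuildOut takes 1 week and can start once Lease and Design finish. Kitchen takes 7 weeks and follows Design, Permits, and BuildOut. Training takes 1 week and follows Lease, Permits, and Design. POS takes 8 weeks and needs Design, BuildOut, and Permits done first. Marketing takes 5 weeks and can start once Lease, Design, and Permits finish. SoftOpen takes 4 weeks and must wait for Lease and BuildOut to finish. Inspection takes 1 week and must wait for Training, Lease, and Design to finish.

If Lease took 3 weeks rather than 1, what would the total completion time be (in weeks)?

12

Baseline: Permits→POS = 4+8 = 12 → 12 weeks.
The longest path through Lease is only 10 weeks, so Lease has float 2.
New critical path: Lease→BuildOut→POS = 3+1+8 = 12 ⇒ 12 weeks.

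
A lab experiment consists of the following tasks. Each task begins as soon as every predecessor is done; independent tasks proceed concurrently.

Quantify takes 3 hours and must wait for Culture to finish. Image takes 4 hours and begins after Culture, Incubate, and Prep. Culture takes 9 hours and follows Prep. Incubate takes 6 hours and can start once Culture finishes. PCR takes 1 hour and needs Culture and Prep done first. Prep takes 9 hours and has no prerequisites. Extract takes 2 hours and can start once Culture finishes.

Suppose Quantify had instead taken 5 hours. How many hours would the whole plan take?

Critical path before the change: Prep→Culture→Incubate→Image = 9+9+6+4 = 28 giving 28 hours.
The longest path through Quantify is only 21 hours, so Quantify has float 7.
That remains the longest chain; total 28 hours.

28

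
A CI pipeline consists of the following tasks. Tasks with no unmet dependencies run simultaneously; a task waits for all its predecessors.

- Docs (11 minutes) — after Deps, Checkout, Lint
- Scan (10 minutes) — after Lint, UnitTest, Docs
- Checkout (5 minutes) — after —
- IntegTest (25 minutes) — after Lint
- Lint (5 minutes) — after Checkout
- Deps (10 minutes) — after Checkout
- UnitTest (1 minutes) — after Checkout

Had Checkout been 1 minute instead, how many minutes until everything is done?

32

The binding path is Checkout→Deps→Docs→Scan = 5+10+11+10 = 36; finish at 36 minutes.
Checkout is on the critical path; changing it to 1 makes that path 32 minutes.
That remains the longest chain; total 32 minutes.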